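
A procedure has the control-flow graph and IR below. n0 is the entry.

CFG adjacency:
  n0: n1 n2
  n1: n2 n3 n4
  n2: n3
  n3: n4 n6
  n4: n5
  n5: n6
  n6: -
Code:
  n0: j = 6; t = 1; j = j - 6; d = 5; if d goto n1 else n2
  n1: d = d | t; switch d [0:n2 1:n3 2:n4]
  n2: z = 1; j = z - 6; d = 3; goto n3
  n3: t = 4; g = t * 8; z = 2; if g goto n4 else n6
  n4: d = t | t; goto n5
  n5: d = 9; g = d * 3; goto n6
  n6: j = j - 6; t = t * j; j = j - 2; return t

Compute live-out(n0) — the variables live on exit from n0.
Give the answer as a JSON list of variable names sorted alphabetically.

Answer: ["d", "j", "t"]

Derivation:
def/use:
  n0: def={d,j,t} ue=∅
  n1: def={d} ue={d,t}
  n2: def={d,j,z} ue=∅
  n3: def={g,t,z} ue=∅
  n4: def={d} ue={t}
  n5: def={d,g} ue=∅
  n6: def={j,t} ue={j,t}

Live sets:
  live n0: ∅→{d,j,t}
  live n1: {d,j,t}→{j,t}
  live n2: ∅→{j}
  live n3: {j}→{j,t}
  live n4: {j,t}→{j,t}
  live n5: {j,t}→{j,t}
  live n6: {j,t}→∅

live-out(n0) = ["d", "j", "t"]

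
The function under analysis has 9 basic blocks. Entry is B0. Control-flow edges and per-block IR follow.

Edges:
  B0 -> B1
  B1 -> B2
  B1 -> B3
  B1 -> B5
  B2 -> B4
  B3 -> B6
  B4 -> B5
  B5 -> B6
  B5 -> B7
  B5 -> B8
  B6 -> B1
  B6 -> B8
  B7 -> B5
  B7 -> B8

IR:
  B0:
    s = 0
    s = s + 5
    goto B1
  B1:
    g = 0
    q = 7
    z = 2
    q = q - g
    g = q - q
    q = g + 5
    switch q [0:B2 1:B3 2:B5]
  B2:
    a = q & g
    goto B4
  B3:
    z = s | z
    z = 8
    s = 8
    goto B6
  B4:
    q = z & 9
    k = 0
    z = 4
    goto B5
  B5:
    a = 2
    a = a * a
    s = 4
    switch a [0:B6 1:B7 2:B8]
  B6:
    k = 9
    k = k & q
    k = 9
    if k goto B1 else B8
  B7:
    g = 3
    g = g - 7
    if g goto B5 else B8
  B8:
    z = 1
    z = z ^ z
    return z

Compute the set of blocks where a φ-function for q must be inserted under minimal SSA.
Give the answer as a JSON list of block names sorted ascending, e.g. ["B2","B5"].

idom tree: B1←B0 B2←B1 B3←B1 B4←B2 B5←B1 B6←B1 B7←B5 B8←B1
Dom at joins:
  B1: preds {B0,B6}: {B0} ∩ {B0,B1,B6} = {B0}; idom=B0
  B5: preds {B1,B4,B7}: {B0,B1} ∩ {B0,B1,B2,B4} ∩ {B0,B1,B5,B7} = {B0,B1}; idom=B1
  B6: preds {B3,B5}: {B0,B1,B3} ∩ {B0,B1,B5} = {B0,B1}; idom=B1
  B8: preds {B5,B6,B7}: {B0,B1,B5} ∩ {B0,B1,B6} ∩ {B0,B1,B5,B7} = {B0,B1}; idom=B1

DF derivation:
  join B1 pred B0: · stop@B0
  join B1 pred B6: B6→B1 stop@B0
  join B5 pred B1: · stop@B1
  join B5 pred B4: B4→B2 stop@B1
  join B5 pred B7: B7→B5 stop@B1
  join B6 pred B3: B3 stop@B1
  join B6 pred B5: B5 stop@B1
  join B8 pred B5: B5 stop@B1
  join B8 pred B6: B6 stop@B1
  join B8 pred B7: B7→B5 stop@B1
  B0: DF=∅
  B1: DF={B1}
  B2: DF={B5}
  B3: DF={B6}
  B4: DF={B5}
  B5: DF={B5,B6,B8}
  B6: DF={B1,B8}
  B7: DF={B5,B8}
  B8: DF=∅

φ for q: defs {B1,B4}
  DF⁺ = {B1,B5,B6,B8}

Answer: ["B1", "B5", "B6", "B8"]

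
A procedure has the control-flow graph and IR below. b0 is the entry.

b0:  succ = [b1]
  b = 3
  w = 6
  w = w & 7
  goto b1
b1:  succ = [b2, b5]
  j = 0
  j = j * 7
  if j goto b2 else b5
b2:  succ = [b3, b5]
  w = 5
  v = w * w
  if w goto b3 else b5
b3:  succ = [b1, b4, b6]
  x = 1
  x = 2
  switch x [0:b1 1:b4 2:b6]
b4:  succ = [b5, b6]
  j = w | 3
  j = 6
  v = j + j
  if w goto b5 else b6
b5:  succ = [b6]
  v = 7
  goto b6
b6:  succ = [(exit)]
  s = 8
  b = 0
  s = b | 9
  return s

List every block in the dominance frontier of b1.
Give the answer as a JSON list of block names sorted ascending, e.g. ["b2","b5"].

idom tree: b1←b0 b2←b1 b3←b2 b4←b3 b5←b1 b6←b1
Join-block Dom:
  b1: preds {b0,b3}: {b0} ∩ {b0,b1,b2,b3} = {b0}; idom=b0
  b5: preds {b1,b2,b4}: {b0,b1} ∩ {b0,b1,b2} ∩ {b0,b1,b2,b3,b4} = {b0,b1}; idom=b1
  b6: preds {b3,b4,b5}: {b0,b1,b2,b3} ∩ {b0,b1,b2,b3,b4} ∩ {b0,b1,b5} = {b0,b1}; idom=b1

DF walk-up:
  b1←b0: walk · to b0
  b1←b3: walk b3→b2→b1 to b0
  b5←b1: walk · to b1
  b5←b2: walk b2 to b1
  b5←b4: walk b4→b3→b2 to b1
  b6←b3: walk b3→b2 to b1
  b6←b4: walk b4→b3→b2 to b1
  b6←b5: walk b5 to b1
  b0 → ∅
  b1 → {b1}
  b2 → {b1,b5,b6}
  b3 → {b1,b5,b6}
  b4 → {b5,b6}
  b5 → {b6}
  b6 → ∅

DF(b1) = ["b1"]

Answer: ["b1"]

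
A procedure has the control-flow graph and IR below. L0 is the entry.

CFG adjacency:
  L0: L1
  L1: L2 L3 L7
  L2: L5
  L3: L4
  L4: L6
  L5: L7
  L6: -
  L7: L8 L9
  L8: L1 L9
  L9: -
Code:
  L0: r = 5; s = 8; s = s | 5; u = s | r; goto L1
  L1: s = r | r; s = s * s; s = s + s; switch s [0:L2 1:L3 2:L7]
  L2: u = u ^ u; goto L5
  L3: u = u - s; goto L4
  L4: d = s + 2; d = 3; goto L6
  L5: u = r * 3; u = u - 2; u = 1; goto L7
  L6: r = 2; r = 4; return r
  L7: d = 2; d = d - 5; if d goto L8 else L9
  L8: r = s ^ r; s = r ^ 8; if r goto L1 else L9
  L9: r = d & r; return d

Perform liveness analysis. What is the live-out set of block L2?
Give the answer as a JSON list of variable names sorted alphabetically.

Answer: ["r", "s"]

Derivation:
Per-block:
  L0: {r,s,u} / ∅
  L1: {s} / {r}
  L2: {u} / {u}
  L3: {u} / {s,u}
  L4: {d} / {s}
  L5: {u} / {r}
  L6: {r} / ∅
  L7: {d} / ∅
  L8: {r,s} / {r,s}
  L9: {r} / {d,r}

Liveness:
  L0 li=∅ lo={r,u}
  L1 li={r,u} lo={r,s,u}
  L2 li={r,s,u} lo={r,s}
  L3 li={s,u} lo={s}
  L4 li={s} lo=∅
  L5 li={r,s} lo={r,s,u}
  L6 li=∅ lo=∅
  L7 li={r,s,u} lo={d,r,s,u}
  L8 li={d,r,s,u} lo={d,r,u}
  L9 li={d,r} lo=∅

live-out(L2) = ["r", "s"]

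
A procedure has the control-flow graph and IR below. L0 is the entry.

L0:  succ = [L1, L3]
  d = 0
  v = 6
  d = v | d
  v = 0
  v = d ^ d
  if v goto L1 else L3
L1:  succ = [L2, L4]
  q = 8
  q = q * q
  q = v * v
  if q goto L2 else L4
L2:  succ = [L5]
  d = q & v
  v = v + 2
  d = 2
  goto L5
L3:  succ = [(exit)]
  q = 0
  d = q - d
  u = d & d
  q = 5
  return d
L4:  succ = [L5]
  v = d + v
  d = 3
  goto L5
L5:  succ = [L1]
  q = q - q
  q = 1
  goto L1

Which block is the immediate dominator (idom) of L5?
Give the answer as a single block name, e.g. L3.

idom tree: L1←L0 L2←L1 L3←L0 L4←L1 L5←L1
Dom∩ at merges:
  L1: preds {L0,L5}: {L0} ∩ {L0,L1,L5} = {L0}; idom=L0
  L5: preds {L2,L4}: {L0,L1,L2} ∩ {L0,L1,L4} = {L0,L1}; idom=L1

idom(L5) = L1

Answer: L1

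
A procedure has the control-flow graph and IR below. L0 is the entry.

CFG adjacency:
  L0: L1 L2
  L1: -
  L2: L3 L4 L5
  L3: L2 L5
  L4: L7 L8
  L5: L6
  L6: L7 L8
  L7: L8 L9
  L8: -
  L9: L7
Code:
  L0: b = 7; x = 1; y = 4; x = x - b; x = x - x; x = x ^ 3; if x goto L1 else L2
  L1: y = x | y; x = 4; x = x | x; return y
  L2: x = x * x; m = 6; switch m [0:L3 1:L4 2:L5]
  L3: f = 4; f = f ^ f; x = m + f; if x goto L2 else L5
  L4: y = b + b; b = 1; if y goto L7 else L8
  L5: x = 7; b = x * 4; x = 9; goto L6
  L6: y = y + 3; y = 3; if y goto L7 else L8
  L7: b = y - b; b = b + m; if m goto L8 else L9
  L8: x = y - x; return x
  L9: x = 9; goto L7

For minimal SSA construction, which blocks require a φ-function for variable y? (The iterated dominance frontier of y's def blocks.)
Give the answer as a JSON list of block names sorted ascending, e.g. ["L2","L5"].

idom tree: L1←L0 L2←L0 L3←L2 L4←L2 L5←L2 L6←L5 L7←L2 L8←L2 L9←L7
Dom∩ at merges:
  L2: preds {L0,L3}: {L0} ∩ {L0,L2,L3} = {L0}; idom=L0
  L5: preds {L2,L3}: {L0,L2} ∩ {L0,L2,L3} = {L0,L2}; idom=L2
  L7: preds {L4,L6,L9}: {L0,L2,L4} ∩ {L0,L2,L5,L6} ∩ {L0,L2,L7,L9} = {L0,L2}; idom=L2
  L8: preds {L4,L6,L7}: {L0,L2,L4} ∩ {L0,L2,L5,L6} ∩ {L0,L2,L7} = {L0,L2}; idom=L2

DF derivation:
  join L2 pred L0: · stop@L0
  join L2 pred L3: L3→L2 stop@L0
  join L5 pred L2: · stop@L2
  join L5 pred L3: L3 stop@L2
  join L7 pred L4: L4 stop@L2
  join L7 pred L6: L6→L5 stop@L2
  join L7 pred L9: L9→L7 stop@L2
  join L8 pred L4: L4 stop@L2
  join L8 pred L6: L6→L5 stop@L2
  join L8 pred L7: L7 stop@L2
  L0 → ∅
  L1 → ∅
  L2 → {L2}
  L3 → {L2,L5}
  L4 → {L7,L8}
  L5 → {L7,L8}
  L6 → {L7,L8}
  L7 → {L7,L8}
  L8 → ∅
  L9 → {L7}

φ for y: defs {L0,L1,L4,L6}
  DF⁺ = {L7,L8}

Answer: ["L7", "L8"]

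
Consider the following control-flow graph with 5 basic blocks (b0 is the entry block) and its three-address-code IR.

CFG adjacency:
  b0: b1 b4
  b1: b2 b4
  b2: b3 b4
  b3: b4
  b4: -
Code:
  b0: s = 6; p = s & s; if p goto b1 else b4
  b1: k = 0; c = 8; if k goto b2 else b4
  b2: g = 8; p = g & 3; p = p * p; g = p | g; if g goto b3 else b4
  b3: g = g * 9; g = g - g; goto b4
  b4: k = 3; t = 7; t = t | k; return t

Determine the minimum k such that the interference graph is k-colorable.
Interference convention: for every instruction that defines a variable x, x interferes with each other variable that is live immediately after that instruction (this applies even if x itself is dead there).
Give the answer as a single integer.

Per-block:
  b0: {p,s} / ∅
  b1: {c,k} / ∅
  b2: {g,p} / ∅
  b3: {g} / {g}
  b4: {k,t} / ∅

Liveness:
  live b0: ∅→∅
  live b1: ∅→∅
  live b2: ∅→{g}
  live b3: {g}→∅
  live b4: ∅→∅

Conflict graph:
  c — {k}
  g — {p}
  k — {c,t}
  p — {g}
  s — ∅
  t — {k}

Colouring:
  clique {c,k} ⇒ need ≥ 2
  2-colouring: r0={g,k,s}  r1={c,p,t}
  χ = 2

Answer: 2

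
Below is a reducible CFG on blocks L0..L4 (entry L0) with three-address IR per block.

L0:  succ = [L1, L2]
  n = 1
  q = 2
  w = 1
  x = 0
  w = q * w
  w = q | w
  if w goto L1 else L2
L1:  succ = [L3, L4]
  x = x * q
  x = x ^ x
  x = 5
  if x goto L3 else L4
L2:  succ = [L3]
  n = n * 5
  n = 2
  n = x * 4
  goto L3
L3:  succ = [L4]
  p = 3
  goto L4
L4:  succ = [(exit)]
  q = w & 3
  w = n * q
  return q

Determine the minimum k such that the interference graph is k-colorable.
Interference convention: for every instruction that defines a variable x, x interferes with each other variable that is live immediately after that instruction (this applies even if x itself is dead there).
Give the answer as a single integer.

Answer: 4

Working:
Block summaries:
  L0 def {n,q,w,x} use ∅
  L1 def {x} use {q,x}
  L2 def {n} use {n,x}
  L3 def {p} use ∅
  L4 def {q,w} use {n,w}

Backward fixpoint:
  L0: in=∅ out={n,q,w,x}
  L1: in={n,q,w,x} out={n,w}
  L2: in={n,w,x} out={n,w}
  L3: in={n,w} out={n,w}
  L4: in={n,w} out=∅

Conflict graph:
  n↔{p,q,w,x}
  p↔{n,w}
  q↔{n,w,x}
  w↔{n,p,q,x}
  x↔{n,q,w}

Colouring:
  lower bound: {n,q,w,x} mutually conflict ⇒ χ ≥ 4
  assign n→r0 p→r2 q→r2 w→r1 x→r3 — no edge inside a register ⇒ χ ≤ 4
  χ = 4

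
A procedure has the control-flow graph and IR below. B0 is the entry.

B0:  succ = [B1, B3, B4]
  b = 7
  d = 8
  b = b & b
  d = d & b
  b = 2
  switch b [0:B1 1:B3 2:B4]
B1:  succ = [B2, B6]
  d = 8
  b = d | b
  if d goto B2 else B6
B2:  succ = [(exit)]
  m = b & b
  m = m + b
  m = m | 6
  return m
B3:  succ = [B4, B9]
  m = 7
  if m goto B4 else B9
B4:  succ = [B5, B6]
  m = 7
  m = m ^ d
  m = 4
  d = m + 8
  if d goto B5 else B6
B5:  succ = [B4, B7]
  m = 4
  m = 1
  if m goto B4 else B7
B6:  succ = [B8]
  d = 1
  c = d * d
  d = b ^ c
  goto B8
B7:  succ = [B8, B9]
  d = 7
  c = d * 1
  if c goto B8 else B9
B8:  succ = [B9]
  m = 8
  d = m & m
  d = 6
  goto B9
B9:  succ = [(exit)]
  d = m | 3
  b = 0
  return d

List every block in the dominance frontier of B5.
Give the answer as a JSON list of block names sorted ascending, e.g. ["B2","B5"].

idom tree: B1←B0 B2←B1 B3←B0 B4←B0 B5←B4 B6←B0 B7←B5 B8←B0 B9←B0
Dom at joins:
  B4: preds {B0,B3,B5}: {B0} ∩ {B0,B3} ∩ {B0,B4,B5} = {B0}; idom=B0
  B6: preds {B1,B4}: {B0,B1} ∩ {B0,B4} = {B0}; idom=B0
  B8: preds {B6,B7}: {B0,B6} ∩ {B0,B4,B5,B7} = {B0}; idom=B0
  B9: preds {B3,B7,B8}: {B0,B3} ∩ {B0,B4,B5,B7} ∩ {B0,B8} = {B0}; idom=B0

DF derivation:
  B4←B0: walk · to B0
  B4←B3: walk B3 to B0
  B4←B5: walk B5→B4 to B0
  B6←B1: walk B1 to B0
  B6←B4: walk B4 to B0
  B8←B6: walk B6 to B0
  B8←B7: walk B7→B5→B4 to B0
  B9←B3: walk B3 to B0
  B9←B7: walk B7→B5→B4 to B0
  B9←B8: walk B8 to B0
  B0: DF=∅
  B1: DF={B6}
  B2: DF=∅
  B3: DF={B4,B9}
  B4: DF={B4,B6,B8,B9}
  B5: DF={B4,B8,B9}
  B6: DF={B8}
  B7: DF={B8,B9}
  B8: DF={B9}
  B9: DF=∅

DF(B5) = ["B4", "B8", "B9"]

Answer: ["B4", "B8", "B9"]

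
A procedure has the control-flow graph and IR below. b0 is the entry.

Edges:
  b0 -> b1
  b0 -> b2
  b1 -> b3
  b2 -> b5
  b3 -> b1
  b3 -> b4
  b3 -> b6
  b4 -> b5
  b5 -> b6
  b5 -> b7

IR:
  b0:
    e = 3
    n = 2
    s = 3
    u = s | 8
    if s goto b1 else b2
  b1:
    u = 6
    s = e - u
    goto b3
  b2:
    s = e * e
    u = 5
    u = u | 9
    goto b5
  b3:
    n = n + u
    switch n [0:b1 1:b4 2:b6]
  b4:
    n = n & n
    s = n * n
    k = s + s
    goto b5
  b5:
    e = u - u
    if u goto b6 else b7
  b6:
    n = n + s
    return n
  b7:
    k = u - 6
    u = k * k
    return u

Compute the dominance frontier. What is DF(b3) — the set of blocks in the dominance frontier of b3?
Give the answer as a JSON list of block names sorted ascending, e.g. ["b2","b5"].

idom tree: b1←b0 b2←b0 b3←b1 b4←b3 b5←b0 b6←b0 b7←b5
Dom∩ at merges:
  b1: preds {b0,b3}: {b0} ∩ {b0,b1,b3} = {b0}; idom=b0
  b5: preds {b2,b4}: {b0,b2} ∩ {b0,b1,b3,b4} = {b0}; idom=b0
  b6: preds {b3,b5}: {b0,b1,b3} ∩ {b0,b5} = {b0}; idom=b0

Frontier:
  b1←b0: walk · to b0
  b1←b3: walk b3→b1 to b0
  b5←b2: walk b2 to b0
  b5←b4: walk b4→b3→b1 to b0
  b6←b3: walk b3→b1 to b0
  b6←b5: walk b5 to b0
  DF(b0)=∅
  DF(b1)={b1,b5,b6}
  DF(b2)={b5}
  DF(b3)={b1,b5,b6}
  DF(b4)={b5}
  DF(b5)={b6}
  DF(b6)=∅
  DF(b7)=∅

DF(b3) = ["b1", "b5", "b6"]

Answer: ["b1", "b5", "b6"]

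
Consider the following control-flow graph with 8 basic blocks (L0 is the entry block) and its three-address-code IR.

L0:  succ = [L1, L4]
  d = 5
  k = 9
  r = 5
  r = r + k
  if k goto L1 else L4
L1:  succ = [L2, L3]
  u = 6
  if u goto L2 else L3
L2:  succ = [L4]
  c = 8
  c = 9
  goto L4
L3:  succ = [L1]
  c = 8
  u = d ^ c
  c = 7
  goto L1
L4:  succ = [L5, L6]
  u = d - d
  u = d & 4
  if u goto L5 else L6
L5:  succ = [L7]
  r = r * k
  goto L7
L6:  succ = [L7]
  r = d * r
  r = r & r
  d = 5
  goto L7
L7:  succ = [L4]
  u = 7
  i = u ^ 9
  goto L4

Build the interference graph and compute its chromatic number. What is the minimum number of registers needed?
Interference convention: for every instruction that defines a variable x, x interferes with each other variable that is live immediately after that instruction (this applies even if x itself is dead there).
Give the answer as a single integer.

Per-block:
  L0 def {d,k,r} use ∅
  L1 def {u} use ∅
  L2 def {c} use ∅
  L3 def {c,u} use {d}
  L4 def {u} use {d}
  L5 def {r} use {k,r}
  L6 def {d,r} use {d,r}
  L7 def {i,u} use ∅

Backward fixpoint:
  live L0: ∅→{d,k,r}
  live L1: {d,k,r}→{d,k,r}
  live L2: {d,k,r}→{d,k,r}
  live L3: {d,k,r}→{d,k,r}
  live L4: {d,k,r}→{d,k,r}
  live L5: {d,k,r}→{d,k,r}
  live L6: {d,k,r}→{d,k,r}
  live L7: {d,k,r}→{d,k,r}

Conflict graph:
  c↔{d,k,r}
  d↔{c,i,k,r,u}
  i↔{d,k,r}
  k↔{c,d,i,r,u}
  r↔{c,d,i,k,u}
  u↔{d,k,r}

Chromatic number:
  lower bound: {c,d,k,r} mutually conflict ⇒ χ ≥ 4
  assign c→r3 d→r0 i→r3 k→r1 r→r2 u→r3 — no edge inside a register ⇒ χ ≤ 4
  χ = 4

Answer: 4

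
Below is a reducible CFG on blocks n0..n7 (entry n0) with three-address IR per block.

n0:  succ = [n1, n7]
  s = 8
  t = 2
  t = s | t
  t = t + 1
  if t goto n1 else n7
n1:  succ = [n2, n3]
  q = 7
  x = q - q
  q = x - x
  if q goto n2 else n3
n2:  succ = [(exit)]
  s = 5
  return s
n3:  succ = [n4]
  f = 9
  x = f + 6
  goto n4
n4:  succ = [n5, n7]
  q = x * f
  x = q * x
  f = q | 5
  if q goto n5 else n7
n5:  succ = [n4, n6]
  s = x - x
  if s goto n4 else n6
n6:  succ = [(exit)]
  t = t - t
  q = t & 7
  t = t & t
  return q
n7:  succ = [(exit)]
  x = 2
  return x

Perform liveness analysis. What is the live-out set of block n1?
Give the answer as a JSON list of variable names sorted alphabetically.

Answer: ["t"]

Working:
Per-block:
  n0: {s,t} / ∅
  n1: {q,x} / ∅
  n2: {s} / ∅
  n3: {f,x} / ∅
  n4: {f,q,x} / {f,x}
  n5: {s} / {x}
  n6: {q,t} / {t}
  n7: {x} / ∅

Live sets:
  n0: in=∅ out={t}
  n1: in={t} out={t}
  n2: in=∅ out=∅
  n3: in={t} out={f,t,x}
  n4: in={f,t,x} out={f,t,x}
  n5: in={f,t,x} out={f,t,x}
  n6: in={t} out=∅
  n7: in=∅ out=∅

live-out(n1) = ["t"]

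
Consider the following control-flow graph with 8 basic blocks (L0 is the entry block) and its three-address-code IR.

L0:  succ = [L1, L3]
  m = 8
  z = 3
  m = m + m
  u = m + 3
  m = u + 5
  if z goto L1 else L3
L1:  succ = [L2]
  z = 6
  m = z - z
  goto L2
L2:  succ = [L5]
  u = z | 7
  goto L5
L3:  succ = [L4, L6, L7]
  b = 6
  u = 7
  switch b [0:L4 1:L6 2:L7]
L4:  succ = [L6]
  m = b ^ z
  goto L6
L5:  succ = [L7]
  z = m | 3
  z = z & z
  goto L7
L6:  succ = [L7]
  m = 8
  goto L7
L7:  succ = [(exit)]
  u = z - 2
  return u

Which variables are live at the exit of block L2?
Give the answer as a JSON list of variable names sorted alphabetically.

def/use:
  L0 def {m,u,z} use ∅
  L1 def {m,z} use ∅
  L2 def {u} use {z}
  L3 def {b,u} use ∅
  L4 def {m} use {b,z}
  L5 def {z} use {m}
  L6 def {m} use ∅
  L7 def {u} use {z}

Liveness:
  L0 li=∅ lo={z}
  L1 li=∅ lo={m,z}
  L2 li={m,z} lo={m}
  L3 li={z} lo={b,z}
  L4 li={b,z} lo={z}
  L5 li={m} lo={z}
  L6 li={z} lo={z}
  L7 li={z} lo=∅

live-out(L2) = ["m"]

Answer: ["m"]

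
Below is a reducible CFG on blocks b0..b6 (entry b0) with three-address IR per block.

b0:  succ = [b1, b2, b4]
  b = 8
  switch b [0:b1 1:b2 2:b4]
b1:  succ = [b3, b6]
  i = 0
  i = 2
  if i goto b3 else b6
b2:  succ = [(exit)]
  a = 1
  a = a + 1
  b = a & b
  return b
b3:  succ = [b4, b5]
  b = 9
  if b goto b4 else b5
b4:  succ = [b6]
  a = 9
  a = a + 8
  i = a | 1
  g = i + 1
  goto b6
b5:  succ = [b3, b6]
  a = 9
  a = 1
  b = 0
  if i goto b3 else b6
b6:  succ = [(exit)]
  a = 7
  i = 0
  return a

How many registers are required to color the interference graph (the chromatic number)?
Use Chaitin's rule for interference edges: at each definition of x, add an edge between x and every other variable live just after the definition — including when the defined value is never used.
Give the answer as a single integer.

Answer: 3

Working:
Block summaries:
  b0 def {b} use ∅
  b1 def {i} use ∅
  b2 def {a,b} use {b}
  b3 def {b} use ∅
  b4 def {a,g,i} use ∅
  b5 def {a,b} use {i}
  b6 def {a,i} use ∅

Liveness:
  live b0: ∅→{b}
  live b1: ∅→{i}
  live b2: {b}→∅
  live b3: {i}→{i}
  live b4: ∅→∅
  live b5: {i}→{i}
  live b6: ∅→∅

Interfere edges:
  a↔{b,i}
  b↔{a,i}
  g↔∅
  i↔{a,b}

Chromatic number:
  lower bound: {a,b,i} mutually conflict ⇒ χ ≥ 3
  3-colouring: r0={a,g}  r1={b}  r2={i}
  χ = 3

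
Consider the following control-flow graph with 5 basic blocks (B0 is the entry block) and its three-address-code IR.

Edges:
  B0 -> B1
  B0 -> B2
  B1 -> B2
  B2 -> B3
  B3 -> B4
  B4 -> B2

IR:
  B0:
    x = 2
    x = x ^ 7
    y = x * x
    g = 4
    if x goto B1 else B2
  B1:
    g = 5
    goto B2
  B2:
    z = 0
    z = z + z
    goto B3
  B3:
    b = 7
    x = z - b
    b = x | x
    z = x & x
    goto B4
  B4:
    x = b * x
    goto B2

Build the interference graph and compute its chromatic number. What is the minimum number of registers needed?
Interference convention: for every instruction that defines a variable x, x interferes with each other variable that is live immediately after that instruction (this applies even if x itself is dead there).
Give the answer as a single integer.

Block summaries:
  B0: def={g,x,y} ue=∅
  B1: def={g} ue=∅
  B2: def={z} ue=∅
  B3: def={b,x,z} ue={z}
  B4: def={x} ue={b,x}

Backward fixpoint:
  B0 li=∅ lo=∅
  B1 li=∅ lo=∅
  B2 li=∅ lo={z}
  B3 li={z} lo={b,x}
  B4 li={b,x} lo=∅

Interference:
  b: {x,z}
  g: {x}
  x: {b,g,y,z}
  y: {x}
  z: {b,x}

Chromatic number:
  clique {b,x,z} ⇒ need ≥ 3
  assign b→r1 g→r1 x→r0 y→r1 z→r2 — no edge inside a register ⇒ χ ≤ 3
  χ = 3

Answer: 3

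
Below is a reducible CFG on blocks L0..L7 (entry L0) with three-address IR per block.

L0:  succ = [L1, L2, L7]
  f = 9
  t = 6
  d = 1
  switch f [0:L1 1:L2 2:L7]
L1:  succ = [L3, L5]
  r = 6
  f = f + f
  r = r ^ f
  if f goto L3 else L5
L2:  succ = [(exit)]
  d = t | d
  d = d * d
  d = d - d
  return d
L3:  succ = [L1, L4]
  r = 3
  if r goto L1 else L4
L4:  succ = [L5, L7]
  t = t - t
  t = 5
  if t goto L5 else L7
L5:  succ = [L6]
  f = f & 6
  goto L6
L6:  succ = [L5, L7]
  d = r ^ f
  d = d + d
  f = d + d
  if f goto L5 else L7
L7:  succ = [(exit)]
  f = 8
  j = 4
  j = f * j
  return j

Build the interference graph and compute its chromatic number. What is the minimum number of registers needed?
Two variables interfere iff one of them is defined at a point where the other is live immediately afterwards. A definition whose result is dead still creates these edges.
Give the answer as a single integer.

Answer: 4

Working:
Block summaries:
  L0: {d,f,t} / ∅
  L1: {f,r} / {f}
  L2: {d} / {d,t}
  L3: {r} / ∅
  L4: {t} / {t}
  L5: {f} / {f}
  L6: {d,f} / {f,r}
  L7: {f,j} / ∅

Backward fixpoint:
  L0: in=∅ out={d,f,t}
  L1: in={f,t} out={f,r,t}
  L2: in={d,t} out=∅
  L3: in={f,t} out={f,r,t}
  L4: in={f,r,t} out={f,r}
  L5: in={f,r} out={f,r}
  L6: in={f,r} out={f,r}
  L7: in=∅ out=∅

Interfere edges:
  d: {f,r,t}
  f: {d,j,r,t}
  j: {f}
  r: {d,f,t}
  t: {d,f,r}

Colouring:
  {d,f,r,t} pairwise interfere (4-clique) ⇒ χ ≥ 4
  4-colouring: R0={f}  R1={d,j}  R2={r}  R3={t}
  χ = 4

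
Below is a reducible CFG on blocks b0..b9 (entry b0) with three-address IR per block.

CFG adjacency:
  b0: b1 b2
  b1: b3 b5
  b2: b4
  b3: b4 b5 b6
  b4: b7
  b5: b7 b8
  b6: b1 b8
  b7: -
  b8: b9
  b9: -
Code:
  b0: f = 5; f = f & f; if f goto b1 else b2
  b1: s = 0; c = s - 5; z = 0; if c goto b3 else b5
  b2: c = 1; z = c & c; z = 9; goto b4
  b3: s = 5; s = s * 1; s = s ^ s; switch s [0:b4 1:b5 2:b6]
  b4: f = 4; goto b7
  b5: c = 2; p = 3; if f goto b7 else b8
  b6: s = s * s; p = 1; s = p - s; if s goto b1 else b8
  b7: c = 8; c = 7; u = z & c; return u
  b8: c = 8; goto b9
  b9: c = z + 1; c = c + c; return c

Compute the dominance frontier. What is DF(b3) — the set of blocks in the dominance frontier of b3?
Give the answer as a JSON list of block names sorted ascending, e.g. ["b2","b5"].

idom tree: b1←b0 b2←b0 b3←b1 b4←b0 b5←b1 b6←b3 b7←b0 b8←b1 b9←b8
Dom∩ at merges:
  b1: preds {b0,b6}: {b0} ∩ {b0,b1,b3,b6} = {b0}; idom=b0
  b4: preds {b2,b3}: {b0,b2} ∩ {b0,b1,b3} = {b0}; idom=b0
  b5: preds {b1,b3}: {b0,b1} ∩ {b0,b1,b3} = {b0,b1}; idom=b1
  b7: preds {b4,b5}: {b0,b4} ∩ {b0,b1,b5} = {b0}; idom=b0
  b8: preds {b5,b6}: {b0,b1,b5} ∩ {b0,b1,b3,b6} = {b0,b1}; idom=b1

DF derivation:
  join b1 pred b0: · stop@b0
  join b1 pred b6: b6→b3→b1 stop@b0
  join b4 pred b2: b2 stop@b0
  join b4 pred b3: b3→b1 stop@b0
  join b5 pred b1: · stop@b1
  join b5 pred b3: b3 stop@b1
  join b7 pred b4: b4 stop@b0
  join b7 pred b5: b5→b1 stop@b0
  join b8 pred b5: b5 stop@b1
  join b8 pred b6: b6→b3 stop@b1
  b0 → ∅
  b1 → {b1,b4,b7}
  b2 → {b4}
  b3 → {b1,b4,b5,b8}
  b4 → {b7}
  b5 → {b7,b8}
  b6 → {b1,b8}
  b7 → ∅
  b8 → ∅
  b9 → ∅

DF(b3) = ["b1", "b4", "b5", "b8"]

Answer: ["b1", "b4", "b5", "b8"]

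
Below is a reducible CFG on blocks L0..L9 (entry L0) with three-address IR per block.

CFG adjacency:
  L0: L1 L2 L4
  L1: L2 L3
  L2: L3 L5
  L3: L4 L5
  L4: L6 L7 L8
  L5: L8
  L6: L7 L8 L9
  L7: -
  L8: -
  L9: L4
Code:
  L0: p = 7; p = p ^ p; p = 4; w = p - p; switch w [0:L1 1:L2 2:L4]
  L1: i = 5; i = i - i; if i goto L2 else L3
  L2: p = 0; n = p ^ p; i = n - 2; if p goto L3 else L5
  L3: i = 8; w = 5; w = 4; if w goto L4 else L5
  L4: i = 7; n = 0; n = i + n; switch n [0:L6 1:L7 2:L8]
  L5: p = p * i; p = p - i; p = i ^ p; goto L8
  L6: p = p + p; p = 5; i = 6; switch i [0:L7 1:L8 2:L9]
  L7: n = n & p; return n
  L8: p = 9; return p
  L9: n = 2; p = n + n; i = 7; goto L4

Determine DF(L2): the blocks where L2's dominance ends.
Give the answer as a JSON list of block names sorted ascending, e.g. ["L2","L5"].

Answer: ["L3", "L5"]

Derivation:
idom tree: L1←L0 L2←L0 L3←L0 L4←L0 L5←L0 L6←L4 L7←L4 L8←L0 L9←L6
Join-block Dom:
  L2: preds {L0,L1}: {L0} ∩ {L0,L1} = {L0}; idom=L0
  L3: preds {L1,L2}: {L0,L1} ∩ {L0,L2} = {L0}; idom=L0
  L4: preds {L0,L3,L9}: {L0} ∩ {L0,L3} ∩ {L0,L4,L6,L9} = {L0}; idom=L0
  L5: preds {L2,L3}: {L0,L2} ∩ {L0,L3} = {L0}; idom=L0
  L7: preds {L4,L6}: {L0,L4} ∩ {L0,L4,L6} = {L0,L4}; idom=L4
  L8: preds {L4,L5,L6}: {L0,L4} ∩ {L0,L5} ∩ {L0,L4,L6} = {L0}; idom=L0

DF walk-up:
  L2←L0: walk · to L0
  L2←L1: walk L1 to L0
  L3←L1: walk L1 to L0
  L3←L2: walk L2 to L0
  L4←L0: walk · to L0
  L4←L3: walk L3 to L0
  L4←L9: walk L9→L6→L4 to L0
  L5←L2: walk L2 to L0
  L5←L3: walk L3 to L0
  L7←L4: walk · to L4
  L7←L6: walk L6 to L4
  L8←L4: walk L4 to L0
  L8←L5: walk L5 to L0
  L8←L6: walk L6→L4 to L0
  L0: DF=∅
  L1: DF={L2,L3}
  L2: DF={L3,L5}
  L3: DF={L4,L5}
  L4: DF={L4,L8}
  L5: DF={L8}
  L6: DF={L4,L7,L8}
  L7: DF=∅
  L8: DF=∅
  L9: DF={L4}

DF(L2) = ["L3", "L5"]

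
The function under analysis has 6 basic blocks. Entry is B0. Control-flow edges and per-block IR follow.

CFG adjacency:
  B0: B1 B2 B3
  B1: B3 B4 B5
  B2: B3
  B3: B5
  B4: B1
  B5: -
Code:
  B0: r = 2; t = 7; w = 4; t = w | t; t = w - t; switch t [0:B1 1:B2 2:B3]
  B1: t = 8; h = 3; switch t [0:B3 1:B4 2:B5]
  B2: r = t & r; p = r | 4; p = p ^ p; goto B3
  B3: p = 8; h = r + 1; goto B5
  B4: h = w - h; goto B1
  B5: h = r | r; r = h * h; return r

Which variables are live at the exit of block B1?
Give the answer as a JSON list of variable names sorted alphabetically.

Block summaries:
  B0: {r,t,w} / ∅
  B1: {h,t} / ∅
  B2: {p,r} / {r,t}
  B3: {h,p} / {r}
  B4: {h} / {h,w}
  B5: {h,r} / {r}

Live sets:
  B0: in=∅ out={r,t,w}
  B1: in={r,w} out={h,r,w}
  B2: in={r,t} out={r}
  B3: in={r} out={r}
  B4: in={h,r,w} out={r,w}
  B5: in={r} out=∅

live-out(B1) = ["h", "r", "w"]

Answer: ["h", "r", "w"]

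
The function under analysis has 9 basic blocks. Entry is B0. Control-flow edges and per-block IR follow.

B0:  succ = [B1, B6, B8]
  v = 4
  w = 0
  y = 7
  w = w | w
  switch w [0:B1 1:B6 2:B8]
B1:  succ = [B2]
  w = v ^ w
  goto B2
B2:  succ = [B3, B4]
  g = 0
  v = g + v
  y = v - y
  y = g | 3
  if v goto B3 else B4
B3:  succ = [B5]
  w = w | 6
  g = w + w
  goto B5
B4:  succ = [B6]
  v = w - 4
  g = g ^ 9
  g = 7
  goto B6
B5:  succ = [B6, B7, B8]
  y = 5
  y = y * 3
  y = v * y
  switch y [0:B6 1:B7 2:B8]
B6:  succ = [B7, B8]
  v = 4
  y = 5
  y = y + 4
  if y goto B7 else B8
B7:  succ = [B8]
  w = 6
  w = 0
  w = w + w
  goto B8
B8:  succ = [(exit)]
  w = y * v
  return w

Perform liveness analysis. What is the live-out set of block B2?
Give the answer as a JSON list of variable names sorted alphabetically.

def/use:
  B0: def={v,w,y} ue=∅
  B1: def={w} ue={v,w}
  B2: def={g,v,y} ue={v,y}
  B3: def={g,w} ue={w}
  B4: def={g,v} ue={g,w}
  B5: def={y} ue={v}
  B6: def={v,y} ue=∅
  B7: def={w} ue=∅
  B8: def={w} ue={v,y}

Live sets:
  B0 li=∅ lo={v,w,y}
  B1 li={v,w,y} lo={v,w,y}
  B2 li={v,w,y} lo={g,v,w}
  B3 li={v,w} lo={v}
  B4 li={g,w} lo=∅
  B5 li={v} lo={v,y}
  B6 li=∅ lo={v,y}
  B7 li={v,y} lo={v,y}
  B8 li={v,y} lo=∅

live-out(B2) = ["g", "v", "w"]

Answer: ["g", "v", "w"]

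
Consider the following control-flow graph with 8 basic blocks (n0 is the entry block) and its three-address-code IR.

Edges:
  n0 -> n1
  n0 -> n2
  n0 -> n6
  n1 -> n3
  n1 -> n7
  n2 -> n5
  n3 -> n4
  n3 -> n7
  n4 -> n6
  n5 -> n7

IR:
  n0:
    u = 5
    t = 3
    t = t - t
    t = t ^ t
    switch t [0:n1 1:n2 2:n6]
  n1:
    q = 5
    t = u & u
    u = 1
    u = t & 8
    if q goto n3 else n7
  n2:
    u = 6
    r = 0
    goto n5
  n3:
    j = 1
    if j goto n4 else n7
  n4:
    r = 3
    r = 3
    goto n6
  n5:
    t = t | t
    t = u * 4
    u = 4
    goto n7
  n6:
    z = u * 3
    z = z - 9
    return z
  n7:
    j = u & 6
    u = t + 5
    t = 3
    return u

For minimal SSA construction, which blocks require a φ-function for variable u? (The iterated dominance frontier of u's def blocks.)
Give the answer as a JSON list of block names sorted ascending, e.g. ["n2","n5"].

idom tree: n1←n0 n2←n0 n3←n1 n4←n3 n5←n2 n6←n0 n7←n0
Join-block Dom:
  n6: preds {n0,n4}: {n0} ∩ {n0,n1,n3,n4} = {n0}; idom=n0
  n7: preds {n1,n3,n5}: {n0,n1} ∩ {n0,n1,n3} ∩ {n0,n2,n5} = {n0}; idom=n0

DF walk-up:
  join n6 pred n0: · stop@n0
  join n6 pred n4: n4→n3→n1 stop@n0
  join n7 pred n1: n1 stop@n0
  join n7 pred n3: n3→n1 stop@n0
  join n7 pred n5: n5→n2 stop@n0
  DF(n0)=∅
  DF(n1)={n6,n7}
  DF(n2)={n7}
  DF(n3)={n6,n7}
  DF(n4)={n6}
  DF(n5)={n7}
  DF(n6)=∅
  DF(n7)=∅

φ for u: defs {n0,n1,n2,n5,n7}
  DF⁺ = {n6,n7}

Answer: ["n6", "n7"]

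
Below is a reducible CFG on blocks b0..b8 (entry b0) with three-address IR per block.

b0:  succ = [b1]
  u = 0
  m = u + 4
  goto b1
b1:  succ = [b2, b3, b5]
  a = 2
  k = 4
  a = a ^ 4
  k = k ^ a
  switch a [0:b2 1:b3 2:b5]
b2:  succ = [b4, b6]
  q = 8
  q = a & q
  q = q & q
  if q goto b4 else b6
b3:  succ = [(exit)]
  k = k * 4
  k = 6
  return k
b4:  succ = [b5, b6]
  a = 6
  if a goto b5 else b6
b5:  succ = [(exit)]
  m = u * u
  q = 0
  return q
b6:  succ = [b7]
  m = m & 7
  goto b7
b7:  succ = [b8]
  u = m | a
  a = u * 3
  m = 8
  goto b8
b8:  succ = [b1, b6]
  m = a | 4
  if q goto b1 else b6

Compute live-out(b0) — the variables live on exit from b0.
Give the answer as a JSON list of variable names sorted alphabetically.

Per-block:
  b0: {m,u} / ∅
  b1: {a,k} / ∅
  b2: {q} / {a}
  b3: {k} / {k}
  b4: {a} / ∅
  b5: {m,q} / {u}
  b6: {m} / {m}
  b7: {a,m,u} / {a,m}
  b8: {m} / {a,q}

Live sets:
  live b0: ∅→{m,u}
  live b1: {m,u}→{a,k,m,u}
  live b2: {a,m,u}→{a,m,q,u}
  live b3: {k}→∅
  live b4: {m,q,u}→{a,m,q,u}
  live b5: {u}→∅
  live b6: {a,m,q}→{a,m,q}
  live b7: {a,m,q}→{a,q,u}
  live b8: {a,q,u}→{a,m,q,u}

live-out(b0) = ["m", "u"]

Answer: ["m", "u"]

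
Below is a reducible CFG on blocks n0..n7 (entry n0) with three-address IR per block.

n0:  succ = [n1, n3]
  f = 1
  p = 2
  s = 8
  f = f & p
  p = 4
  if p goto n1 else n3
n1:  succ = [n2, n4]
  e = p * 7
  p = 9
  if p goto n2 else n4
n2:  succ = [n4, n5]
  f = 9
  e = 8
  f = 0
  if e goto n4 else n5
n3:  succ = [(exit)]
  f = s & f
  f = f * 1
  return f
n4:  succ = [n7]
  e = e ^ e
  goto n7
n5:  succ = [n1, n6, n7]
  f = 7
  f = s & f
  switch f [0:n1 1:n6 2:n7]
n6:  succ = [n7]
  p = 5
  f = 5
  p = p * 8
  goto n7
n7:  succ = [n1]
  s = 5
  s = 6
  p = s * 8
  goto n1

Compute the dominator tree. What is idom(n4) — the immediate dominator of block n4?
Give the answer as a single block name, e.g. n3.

idom tree: n1←n0 n2←n1 n3←n0 n4←n1 n5←n2 n6←n5 n7←n1
Dom at joins:
  n1: preds {n0,n5,n7}: {n0} ∩ {n0,n1,n2,n5} ∩ {n0,n1,n7} = {n0}; idom=n0
  n4: preds {n1,n2}: {n0,n1} ∩ {n0,n1,n2} = {n0,n1}; idom=n1
  n7: preds {n4,n5,n6}: {n0,n1,n4} ∩ {n0,n1,n2,n5} ∩ {n0,n1,n2,n5,n6} = {n0,n1}; idom=n1

idom(n4) = n1

Answer: n1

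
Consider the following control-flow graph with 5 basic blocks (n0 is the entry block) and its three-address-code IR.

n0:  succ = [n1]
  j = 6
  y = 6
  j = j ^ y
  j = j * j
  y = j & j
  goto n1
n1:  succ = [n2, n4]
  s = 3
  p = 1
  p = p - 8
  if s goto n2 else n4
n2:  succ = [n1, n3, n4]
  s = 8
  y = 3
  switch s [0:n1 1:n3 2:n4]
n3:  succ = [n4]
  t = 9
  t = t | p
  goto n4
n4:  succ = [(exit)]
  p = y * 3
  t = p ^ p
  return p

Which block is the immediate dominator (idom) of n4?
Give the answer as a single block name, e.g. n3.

idom tree: n1←n0 n2←n1 n3←n2 n4←n1
Dom∩ at merges:
  n1: preds {n0,n2}: {n0} ∩ {n0,n1,n2} = {n0}; idom=n0
  n4: preds {n1,n2,n3}: {n0,n1} ∩ {n0,n1,n2} ∩ {n0,n1,n2,n3} = {n0,n1}; idom=n1

idom(n4) = n1

Answer: n1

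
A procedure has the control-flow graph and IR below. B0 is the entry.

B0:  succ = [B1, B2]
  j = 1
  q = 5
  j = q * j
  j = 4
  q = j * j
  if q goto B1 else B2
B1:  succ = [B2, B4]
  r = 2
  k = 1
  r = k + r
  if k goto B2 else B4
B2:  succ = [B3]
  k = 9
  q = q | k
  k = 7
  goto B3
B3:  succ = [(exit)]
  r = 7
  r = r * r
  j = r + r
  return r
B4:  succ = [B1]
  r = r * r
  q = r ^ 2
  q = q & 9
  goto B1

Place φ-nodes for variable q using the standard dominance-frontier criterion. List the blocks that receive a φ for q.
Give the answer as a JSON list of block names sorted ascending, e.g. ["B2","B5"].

Answer: ["B1", "B2"]

Derivation:
idom tree: B1←B0 B2←B0 B3←B2 B4←B1
Join-block Dom:
  B1: preds {B0,B4}: {B0} ∩ {B0,B1,B4} = {B0}; idom=B0
  B2: preds {B0,B1}: {B0} ∩ {B0,B1} = {B0}; idom=B0

DF derivation:
  join B1 pred B0: · stop@B0
  join B1 pred B4: B4→B1 stop@B0
  join B2 pred B0: · stop@B0
  join B2 pred B1: B1 stop@B0
  DF(B0)=∅
  DF(B1)={B1,B2}
  DF(B2)=∅
  DF(B3)=∅
  DF(B4)={B1}

φ for q: defs {B0,B2,B4}
  DF⁺ = {B1,B2}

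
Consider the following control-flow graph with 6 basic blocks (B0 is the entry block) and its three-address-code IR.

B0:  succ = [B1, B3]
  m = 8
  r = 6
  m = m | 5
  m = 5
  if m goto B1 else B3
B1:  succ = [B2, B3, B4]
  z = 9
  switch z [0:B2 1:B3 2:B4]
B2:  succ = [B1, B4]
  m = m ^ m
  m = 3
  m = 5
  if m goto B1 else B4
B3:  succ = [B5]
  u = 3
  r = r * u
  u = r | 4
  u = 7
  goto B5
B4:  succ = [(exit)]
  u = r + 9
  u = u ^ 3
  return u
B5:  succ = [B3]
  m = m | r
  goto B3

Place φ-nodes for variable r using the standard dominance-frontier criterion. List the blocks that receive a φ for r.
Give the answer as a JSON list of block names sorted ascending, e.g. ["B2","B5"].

Answer: ["B3"]

Derivation:
idom tree: B1←B0 B2←B1 B3←B0 B4←B1 B5←B3
Join-block Dom:
  B1: preds {B0,B2}: {B0} ∩ {B0,B1,B2} = {B0}; idom=B0
  B3: preds {B0,B1,B5}: {B0} ∩ {B0,B1} ∩ {B0,B3,B5} = {B0}; idom=B0
  B4: preds {B1,B2}: {B0,B1} ∩ {B0,B1,B2} = {B0,B1}; idom=B1

DF derivation:
  B1←B0: walk · to B0
  B1←B2: walk B2→B1 to B0
  B3←B0: walk · to B0
  B3←B1: walk B1 to B0
  B3←B5: walk B5→B3 to B0
  B4←B1: walk · to B1
  B4←B2: walk B2 to B1
  DF(B0)=∅
  DF(B1)={B1,B3}
  DF(B2)={B1,B4}
  DF(B3)={B3}
  DF(B4)=∅
  DF(B5)={B3}

φ for r: defs {B0,B3}
  DF⁺ = {B3}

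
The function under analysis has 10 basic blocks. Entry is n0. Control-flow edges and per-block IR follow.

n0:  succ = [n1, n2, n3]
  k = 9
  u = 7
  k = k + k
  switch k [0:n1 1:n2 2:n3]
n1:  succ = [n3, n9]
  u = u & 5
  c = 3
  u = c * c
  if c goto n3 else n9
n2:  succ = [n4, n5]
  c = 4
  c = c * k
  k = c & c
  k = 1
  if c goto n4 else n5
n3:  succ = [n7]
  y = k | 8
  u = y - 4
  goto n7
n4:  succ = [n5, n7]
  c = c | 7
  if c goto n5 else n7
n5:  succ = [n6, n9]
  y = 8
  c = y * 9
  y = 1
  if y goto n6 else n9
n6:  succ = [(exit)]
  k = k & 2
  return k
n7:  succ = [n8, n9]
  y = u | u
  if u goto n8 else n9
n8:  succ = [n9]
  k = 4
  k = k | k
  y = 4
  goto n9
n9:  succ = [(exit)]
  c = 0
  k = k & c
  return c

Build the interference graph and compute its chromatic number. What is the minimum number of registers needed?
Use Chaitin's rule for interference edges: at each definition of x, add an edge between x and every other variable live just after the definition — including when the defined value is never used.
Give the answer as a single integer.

def/use:
  n0: def={k,u} ue=∅
  n1: def={c,u} ue={u}
  n2: def={c,k} ue={k}
  n3: def={u,y} ue={k}
  n4: def={c} ue={c}
  n5: def={c,y} ue=∅
  n6: def={k} ue={k}
  n7: def={y} ue={u}
  n8: def={k,y} ue=∅
  n9: def={c,k} ue={k}

Backward fixpoint:
  n0 li=∅ lo={k,u}
  n1 li={k,u} lo={k}
  n2 li={k,u} lo={c,k,u}
  n3 li={k} lo={k,u}
  n4 li={c,k,u} lo={k,u}
  n5 li={k} lo={k}
  n6 li={k} lo=∅
  n7 li={k,u} lo={k}
  n8 li=∅ lo={k}
  n9 li={k} lo=∅

Interference:
  c: {k,u}
  k: {c,u,y}
  u: {c,k,y}
  y: {k,u}

Chromatic number:
  {c,k,u} pairwise interfere (3-clique) ⇒ χ ≥ 3
  3-colouring: c0={k}  c1={u}  c2={c,y}
  χ = 3

Answer: 3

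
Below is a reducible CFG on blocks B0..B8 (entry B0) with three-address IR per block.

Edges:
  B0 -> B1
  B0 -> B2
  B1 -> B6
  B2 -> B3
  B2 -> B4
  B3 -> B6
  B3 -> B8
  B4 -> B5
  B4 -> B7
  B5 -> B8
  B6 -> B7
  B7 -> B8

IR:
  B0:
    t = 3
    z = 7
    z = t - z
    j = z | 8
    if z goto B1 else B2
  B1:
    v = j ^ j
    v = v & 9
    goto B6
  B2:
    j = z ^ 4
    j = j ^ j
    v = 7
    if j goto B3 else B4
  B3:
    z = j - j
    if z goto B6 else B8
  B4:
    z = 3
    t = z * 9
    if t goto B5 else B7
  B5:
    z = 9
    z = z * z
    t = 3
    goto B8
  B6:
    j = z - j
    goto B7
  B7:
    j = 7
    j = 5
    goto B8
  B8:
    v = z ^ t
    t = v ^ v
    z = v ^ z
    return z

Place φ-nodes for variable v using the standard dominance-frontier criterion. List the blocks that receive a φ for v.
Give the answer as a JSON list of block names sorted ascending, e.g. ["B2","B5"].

idom tree: B1←B0 B2←B0 B3←B2 B4←B2 B5←B4 B6←B0 B7←B0 B8←B0
Dom at joins:
  B6: preds {B1,B3}: {B0,B1} ∩ {B0,B2,B3} = {B0}; idom=B0
  B7: preds {B4,B6}: {B0,B2,B4} ∩ {B0,B6} = {B0}; idom=B0
  B8: preds {B3,B5,B7}: {B0,B2,B3} ∩ {B0,B2,B4,B5} ∩ {B0,B7} = {B0}; idom=B0

Frontier:
  join B6 pred B1: B1 stop@B0
  join B6 pred B3: B3→B2 stop@B0
  join B7 pred B4: B4→B2 stop@B0
  join B7 pred B6: B6 stop@B0
  join B8 pred B3: B3→B2 stop@B0
  join B8 pred B5: B5→B4→B2 stop@B0
  join B8 pred B7: B7 stop@B0
  B0 → ∅
  B1 → {B6}
  B2 → {B6,B7,B8}
  B3 → {B6,B8}
  B4 → {B7,B8}
  B5 → {B8}
  B6 → {B7}
  B7 → {B8}
  B8 → ∅

φ for v: defs {B1,B2,B8}
  DF⁺ = {B6,B7,B8}

Answer: ["B6", "B7", "B8"]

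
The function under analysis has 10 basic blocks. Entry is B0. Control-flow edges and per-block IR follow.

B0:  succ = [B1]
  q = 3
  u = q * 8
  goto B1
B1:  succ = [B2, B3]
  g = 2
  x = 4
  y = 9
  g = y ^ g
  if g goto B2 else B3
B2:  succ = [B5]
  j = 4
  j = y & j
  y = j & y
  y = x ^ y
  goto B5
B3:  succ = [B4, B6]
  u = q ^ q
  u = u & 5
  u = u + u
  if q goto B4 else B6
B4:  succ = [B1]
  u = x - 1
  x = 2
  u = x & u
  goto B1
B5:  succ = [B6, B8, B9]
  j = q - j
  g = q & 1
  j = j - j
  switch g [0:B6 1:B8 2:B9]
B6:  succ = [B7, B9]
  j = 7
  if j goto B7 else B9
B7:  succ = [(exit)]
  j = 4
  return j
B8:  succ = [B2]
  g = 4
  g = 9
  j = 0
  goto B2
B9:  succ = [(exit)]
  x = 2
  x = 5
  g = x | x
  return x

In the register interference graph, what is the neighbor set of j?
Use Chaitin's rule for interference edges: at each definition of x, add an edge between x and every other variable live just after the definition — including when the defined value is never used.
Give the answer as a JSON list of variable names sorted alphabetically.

Answer: ["g", "q", "x", "y"]

Analysis:
Block summaries:
  B0: def={q,u} ue=∅
  B1: def={g,x,y} ue=∅
  B2: def={j,y} ue={x,y}
  B3: def={u} ue={q}
  B4: def={u,x} ue={x}
  B5: def={g,j} ue={j,q}
  B6: def={j} ue=∅
  B7: def={j} ue=∅
  B8: def={g,j} ue=∅
  B9: def={g,x} ue=∅

Liveness:
  live B0: ∅→{q}
  live B1: {q}→{q,x,y}
  live B2: {q,x,y}→{j,q,x,y}
  live B3: {q,x}→{q,x}
  live B4: {q,x}→{q}
  live B5: {j,q,x,y}→{q,x,y}
  live B6: ∅→∅
  live B7: ∅→∅
  live B8: {q,x,y}→{q,x,y}
  live B9: ∅→∅

Conflict graph:
  g: {j,q,x,y}
  j: {g,q,x,y}
  q: {g,j,u,x,y}
  u: {q,x}
  x: {g,j,q,u,y}
  y: {g,j,q,x}

N(j) = ["g", "q", "x", "y"]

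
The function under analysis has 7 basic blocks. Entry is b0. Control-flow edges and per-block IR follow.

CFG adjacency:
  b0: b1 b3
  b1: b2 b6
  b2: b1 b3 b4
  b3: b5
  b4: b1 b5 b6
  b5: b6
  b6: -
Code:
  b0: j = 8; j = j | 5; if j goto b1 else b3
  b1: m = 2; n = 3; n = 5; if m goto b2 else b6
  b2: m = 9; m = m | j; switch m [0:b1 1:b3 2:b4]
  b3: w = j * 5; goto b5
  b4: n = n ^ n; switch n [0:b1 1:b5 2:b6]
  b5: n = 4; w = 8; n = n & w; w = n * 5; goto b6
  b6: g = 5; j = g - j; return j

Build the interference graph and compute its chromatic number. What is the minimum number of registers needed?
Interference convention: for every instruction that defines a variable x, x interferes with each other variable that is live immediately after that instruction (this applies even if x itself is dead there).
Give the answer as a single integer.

Answer: 3

Working:
def/use:
  b0: {j} / ∅
  b1: {m,n} / ∅
  b2: {m} / {j}
  b3: {w} / {j}
  b4: {n} / {n}
  b5: {n,w} / ∅
  b6: {g,j} / {j}

Backward fixpoint:
  b0 li=∅ lo={j}
  b1 li={j} lo={j,n}
  b2 li={j,n} lo={j,n}
  b3 li={j} lo={j}
  b4 li={j,n} lo={j}
  b5 li={j} lo={j}
  b6 li={j} lo=∅

Interfere edges:
  g↔{j}
  j↔{g,m,n,w}
  m↔{j,n}
  n↔{j,m,w}
  w↔{j,n}

Colouring:
  clique {j,m,n} ⇒ need ≥ 3
  assign g→R1 j→R0 m→R2 n→R1 w→R2 — no edge inside a register ⇒ χ ≤ 3
  χ = 3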